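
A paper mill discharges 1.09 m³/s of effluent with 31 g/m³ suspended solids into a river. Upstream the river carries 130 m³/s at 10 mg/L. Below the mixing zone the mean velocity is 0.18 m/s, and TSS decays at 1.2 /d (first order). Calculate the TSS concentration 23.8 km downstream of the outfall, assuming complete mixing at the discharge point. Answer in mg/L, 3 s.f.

1.62 mg/L

After complete mixing, C₀ = (1.09·31 + 130·10) / 131.1 = 10.17 mg/L.
Travel time t = 2.38e+04 m / 0.18 m/s = 1.322e+05 s = 1.53 d.
C = 10.17·exp(−1.2·1.53) = 10.17·0.1594 = 1.622 mg/L.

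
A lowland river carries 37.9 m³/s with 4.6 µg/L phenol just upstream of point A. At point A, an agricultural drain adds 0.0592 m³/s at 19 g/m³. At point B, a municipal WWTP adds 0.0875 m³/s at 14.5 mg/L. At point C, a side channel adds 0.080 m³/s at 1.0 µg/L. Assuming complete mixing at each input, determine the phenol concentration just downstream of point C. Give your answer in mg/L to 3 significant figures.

4.6 µg/L = 0.0046 mg/L.
After input A: C = (37.9·0.0046 + 0.0592·19) / 37.96 = 0.03422 mg/L.
After input B: C = (37.96·0.03422 + 0.0875·14.5) / 38.05 = 0.06749 mg/L.
1.0 µg/L = 0.001 mg/L.
After input C: C = (38.05·0.06749 + 0.08·0.001) / 38.13 = 0.06735 mg/L.

0.0674 mg/L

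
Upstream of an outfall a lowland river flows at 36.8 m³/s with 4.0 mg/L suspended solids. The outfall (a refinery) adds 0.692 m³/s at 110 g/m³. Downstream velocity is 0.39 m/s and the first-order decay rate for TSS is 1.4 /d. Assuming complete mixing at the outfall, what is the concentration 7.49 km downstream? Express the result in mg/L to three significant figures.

4.36 mg/L

After complete mixing, C₀ = (0.692·110 + 36.8·4) / 37.49 = 5.956 mg/L.
Travel time t = 7490 m / 0.39 m/s = 1.921e+04 s = 0.2223 d.
C = 5.956·exp(−1.4·0.2223) = 5.956·0.7326 = 4.364 mg/L.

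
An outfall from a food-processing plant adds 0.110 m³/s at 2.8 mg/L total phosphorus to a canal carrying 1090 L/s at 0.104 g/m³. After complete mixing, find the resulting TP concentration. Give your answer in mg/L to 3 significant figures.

0.351 mg/L

1090 L/s = 1.09 m³/s.
Conservation of mass across the mixing zone: C = (0.11·2.8 + 1.09·0.104) / (0.11 + 1.09) = 0.4214/1.2 = 0.3511 mg/L.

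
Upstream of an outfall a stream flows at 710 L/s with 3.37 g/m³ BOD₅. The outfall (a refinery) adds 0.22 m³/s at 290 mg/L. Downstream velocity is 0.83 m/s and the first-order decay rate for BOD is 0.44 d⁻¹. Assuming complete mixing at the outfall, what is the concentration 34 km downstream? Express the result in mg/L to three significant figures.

57.8 mg/L

710 L/s = 0.71 m³/s.
After complete mixing, C₀ = (0.22·290 + 0.71·3.37) / 0.93 = 71.17 mg/L.
Travel time t = 3.4e+04 m / 0.83 m/s = 4.096e+04 s = 0.4741 d.
C = 71.17·exp(−0.44·0.4741) = 71.17·0.8117 = 57.77 mg/L.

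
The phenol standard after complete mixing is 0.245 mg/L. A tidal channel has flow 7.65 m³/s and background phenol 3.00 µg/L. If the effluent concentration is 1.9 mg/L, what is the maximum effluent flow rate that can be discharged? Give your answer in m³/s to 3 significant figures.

3.00 µg/L = 0.003 mg/L.
Mass balance at complete mixing: C_std·(Q_w + Q_r) = Q_w·C_e + Q_r·C_b.
Rearranging, Q_w = Q_r·(C_std − C_b)/(C_e − C_std) = 7.65·(0.245 − 0.003) / (1.9 − 0.245) = 1.119 m³/s.

1.12 m³/s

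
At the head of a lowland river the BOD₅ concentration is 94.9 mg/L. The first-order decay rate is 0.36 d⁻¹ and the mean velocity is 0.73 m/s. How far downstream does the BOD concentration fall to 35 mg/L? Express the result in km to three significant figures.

From C = C₀·e^(−kt), t = ln(C₀/C)/k = ln(94.9/35)/0.36 = 0.9975/0.36 = 2.771 d.
Distance = v·t = 0.73 m/s × 2.394e+05 s = 1.748e+05 m = 174.8 km.

175 km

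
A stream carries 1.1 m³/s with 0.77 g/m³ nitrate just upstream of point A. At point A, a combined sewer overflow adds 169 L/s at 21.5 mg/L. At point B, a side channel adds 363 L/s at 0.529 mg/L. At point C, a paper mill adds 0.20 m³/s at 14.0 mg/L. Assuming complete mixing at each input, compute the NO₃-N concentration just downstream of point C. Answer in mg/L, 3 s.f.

169 L/s = 0.169 m³/s.
After input A: C = (1.1·0.77 + 0.169·21.5) / 1.269 = 3.531 mg/L.
363 L/s = 0.363 m³/s.
After input B: C = (1.269·3.531 + 0.363·0.529) / 1.632 = 2.863 mg/L.
After input C: C = (1.632·2.863 + 0.2·14) / 1.832 = 4.079 mg/L.

4.08 mg/L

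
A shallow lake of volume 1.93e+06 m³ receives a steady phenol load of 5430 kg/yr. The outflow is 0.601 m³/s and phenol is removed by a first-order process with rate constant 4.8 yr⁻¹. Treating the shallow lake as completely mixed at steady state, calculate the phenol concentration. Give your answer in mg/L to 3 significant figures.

0.192 mg/L

Outflow Q = 0.601 m³/s × 3.156e+07 s/yr = 1.897e+07 m³/yr.
Steady-state CSTR mass balance: W = Q·C + k·V·C, so C = W/(Q + kV).
Q + kV = 1.897e+07 + 4.8·1.93e+06 = 2.823e+07 m³/yr.
C = 5430/2.823e+07 = 0.0001923 kg/m³ = 0.1923 mg/L.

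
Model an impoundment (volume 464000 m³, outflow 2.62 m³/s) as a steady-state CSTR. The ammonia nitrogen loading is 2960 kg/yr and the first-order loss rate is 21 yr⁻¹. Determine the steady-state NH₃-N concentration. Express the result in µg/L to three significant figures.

32.0 µg/L

Outflow Q = 2.62 m³/s × 3.156e+07 s/yr = 8.268e+07 m³/yr.
Steady-state CSTR mass balance: W = Q·C + k·V·C, so C = W/(Q + kV).
Q + kV = 8.268e+07 + 21·464000 = 9.242e+07 m³/yr.
C = 2960/9.242e+07 = 3.203e-05 kg/m³ = 0.03203 mg/L = 32.03 µg/L.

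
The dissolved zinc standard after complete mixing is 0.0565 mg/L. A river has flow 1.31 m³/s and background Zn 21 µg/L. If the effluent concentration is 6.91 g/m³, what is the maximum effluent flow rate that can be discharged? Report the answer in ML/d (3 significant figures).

21 µg/L = 0.021 mg/L.
Mass balance at complete mixing: C_std·(Q_w + Q_r) = Q_w·C_e + Q_r·C_b.
Rearranging, Q_w = Q_r·(C_std − C_b)/(C_e − C_std) = 1.31·(0.0565 − 0.021) / (6.91 − 0.0565) = 0.006786 m³/s.
= 0.5863 ML/d.

0.586 ML/d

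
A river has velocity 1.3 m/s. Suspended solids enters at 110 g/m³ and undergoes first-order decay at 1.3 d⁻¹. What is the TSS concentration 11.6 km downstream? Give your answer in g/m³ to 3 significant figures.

Travel time t = 11.6 km / 1.3 m/s = 1.16e+04/1.3 = 8923 s = 0.1033 d.
First-order decay: C = 110·exp(−1.3·0.1033) = 110·0.8744 = 96.18 g/m³.

96.2 g/m³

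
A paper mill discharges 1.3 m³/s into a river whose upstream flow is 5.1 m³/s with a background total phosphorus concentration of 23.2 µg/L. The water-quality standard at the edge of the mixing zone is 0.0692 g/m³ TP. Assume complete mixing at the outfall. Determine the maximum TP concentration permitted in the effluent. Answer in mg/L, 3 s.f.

0.250 mg/L

23.2 µg/L = 0.0232 mg/L.
Mass balance: 0.0692·6.4 = 1.3·Cₑ + 5.1·0.0232.
Cₑ = (0.4429 − 0.1183) / 1.3 = 0.2497 mg/L.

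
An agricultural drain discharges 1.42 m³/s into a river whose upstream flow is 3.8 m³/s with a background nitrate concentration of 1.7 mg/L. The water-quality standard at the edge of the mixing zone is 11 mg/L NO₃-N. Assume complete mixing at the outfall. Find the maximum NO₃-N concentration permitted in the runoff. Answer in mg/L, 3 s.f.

Mass balance: 11·5.22 = 1.42·Cₑ + 3.8·1.7.
Cₑ = (57.42 − 6.46) / 1.42 = 35.89 mg/L.

35.9 mg/L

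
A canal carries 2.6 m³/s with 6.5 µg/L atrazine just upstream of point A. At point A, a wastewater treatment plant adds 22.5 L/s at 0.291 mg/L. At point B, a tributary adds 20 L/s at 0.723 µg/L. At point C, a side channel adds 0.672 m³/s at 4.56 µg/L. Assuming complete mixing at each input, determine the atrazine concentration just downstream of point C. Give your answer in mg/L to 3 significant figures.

6.5 µg/L = 0.0065 mg/L.
22.5 L/s = 0.0225 m³/s.
After input A: C = (2.6·0.0065 + 0.0225·0.291) / 2.623 = 0.008941 mg/L.
20 L/s = 0.02 m³/s.
0.723 µg/L = 0.000723 mg/L.
After input B: C = (2.623·0.008941 + 0.02·0.000723) / 2.643 = 0.008879 mg/L.
4.56 µg/L = 0.00456 mg/L.
After input C: C = (2.643·0.008879 + 0.672·0.00456) / 3.315 = 0.008003 mg/L.

0.00800 mg/L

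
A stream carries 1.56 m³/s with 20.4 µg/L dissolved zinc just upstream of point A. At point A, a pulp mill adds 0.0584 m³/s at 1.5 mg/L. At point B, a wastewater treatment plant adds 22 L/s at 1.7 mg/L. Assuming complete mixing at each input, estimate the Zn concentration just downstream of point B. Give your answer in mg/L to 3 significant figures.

0.0956 mg/L

20.4 µg/L = 0.0204 mg/L.
After input A: C = (1.56·0.0204 + 0.0584·1.5) / 1.618 = 0.07379 mg/L.
22 L/s = 0.022 m³/s.
After input B: C = (1.618·0.07379 + 0.022·1.7) / 1.64 = 0.0956 mg/L.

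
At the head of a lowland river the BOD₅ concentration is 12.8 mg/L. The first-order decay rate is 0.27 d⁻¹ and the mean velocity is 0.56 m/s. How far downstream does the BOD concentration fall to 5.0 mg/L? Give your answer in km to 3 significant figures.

From C = C₀·e^(−kt), t = ln(C₀/C)/k = ln(12.8/5.0)/0.27 = 0.94/0.27 = 3.482 d.
Distance = v·t = 0.56 m/s × 3.008e+05 s = 1.684e+05 m = 168.4 km.

168 km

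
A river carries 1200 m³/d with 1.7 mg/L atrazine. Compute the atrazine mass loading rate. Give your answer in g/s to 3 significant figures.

0.0236 g/s

1200 m³/d = 0.01389 m³/s.
Mass flux = Q·C = 0.01389 m³/s × 1.7 g/m³ = 0.02361 g/s.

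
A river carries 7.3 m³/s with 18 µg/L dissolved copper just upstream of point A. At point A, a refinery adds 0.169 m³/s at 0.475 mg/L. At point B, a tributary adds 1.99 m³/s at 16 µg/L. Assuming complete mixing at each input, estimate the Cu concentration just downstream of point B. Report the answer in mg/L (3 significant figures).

0.0257 mg/L

18 µg/L = 0.018 mg/L.
After input A: C = (7.3·0.018 + 0.169·0.475) / 7.469 = 0.02834 mg/L.
16 µg/L = 0.016 mg/L.
After input B: C = (7.469·0.02834 + 1.99·0.016) / 9.459 = 0.02574 mg/L.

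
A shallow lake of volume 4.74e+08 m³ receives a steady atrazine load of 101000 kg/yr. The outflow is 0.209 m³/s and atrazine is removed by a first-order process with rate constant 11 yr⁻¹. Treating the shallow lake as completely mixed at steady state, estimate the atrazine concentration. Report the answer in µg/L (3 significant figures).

19.3 µg/L

Outflow Q = 0.209 m³/s × 3.156e+07 s/yr = 6.596e+06 m³/yr.
Steady-state CSTR mass balance: W = Q·C + k·V·C, so C = W/(Q + kV).
Q + kV = 6.596e+06 + 11·4.74e+08 = 5.221e+09 m³/yr.
C = 101000/5.221e+09 = 1.935e-05 kg/m³ = 0.01935 mg/L = 19.35 µg/L.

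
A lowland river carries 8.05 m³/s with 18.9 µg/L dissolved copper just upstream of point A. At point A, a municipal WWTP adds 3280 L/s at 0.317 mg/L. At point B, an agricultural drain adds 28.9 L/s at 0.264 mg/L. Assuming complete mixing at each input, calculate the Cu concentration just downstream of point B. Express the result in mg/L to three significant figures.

0.106 mg/L

18.9 µg/L = 0.0189 mg/L.
3280 L/s = 3.28 m³/s.
After input A: C = (8.05·0.0189 + 3.28·0.317) / 11.33 = 0.1052 mg/L.
28.9 L/s = 0.0289 m³/s.
After input B: C = (11.33·0.1052 + 0.0289·0.264) / 11.36 = 0.1056 mg/L.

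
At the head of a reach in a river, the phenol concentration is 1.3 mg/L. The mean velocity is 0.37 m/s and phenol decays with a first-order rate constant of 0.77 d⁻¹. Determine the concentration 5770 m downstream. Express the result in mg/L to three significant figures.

1.13 mg/L

Travel time t = 5770 m / 0.37 m/s = 5770/0.37 = 1.559e+04 s = 0.1805 d.
First-order decay: C = 1.3·exp(−0.77·0.1805) = 1.3·0.8702 = 1.131 mg/L.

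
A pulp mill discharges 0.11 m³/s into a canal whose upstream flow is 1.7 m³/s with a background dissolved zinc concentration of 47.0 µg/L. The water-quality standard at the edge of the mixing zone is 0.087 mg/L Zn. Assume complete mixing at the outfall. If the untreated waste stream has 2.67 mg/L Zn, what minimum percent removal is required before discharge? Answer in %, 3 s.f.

73.6 %

47.0 µg/L = 0.047 mg/L.
Mass balance: 0.087·1.81 = 0.11·Cₑ + 1.7·0.047.
Cₑ = (0.1575 − 0.0799) / 0.11 = 0.7052 mg/L.
Required removal = 1 − 0.7052/2.67 = 73.59 %.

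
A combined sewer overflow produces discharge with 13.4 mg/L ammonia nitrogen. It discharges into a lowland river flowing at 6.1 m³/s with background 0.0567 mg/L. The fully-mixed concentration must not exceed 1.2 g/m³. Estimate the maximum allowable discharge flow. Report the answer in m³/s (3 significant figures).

0.572 m³/s

Mass balance at complete mixing: C_std·(Q_w + Q_r) = Q_w·C_e + Q_r·C_b.
Rearranging, Q_w = Q_r·(C_std − C_b)/(C_e − C_std) = 6.1·(1.2 − 0.0567) / (13.4 − 1.2) = 0.5716 m³/s.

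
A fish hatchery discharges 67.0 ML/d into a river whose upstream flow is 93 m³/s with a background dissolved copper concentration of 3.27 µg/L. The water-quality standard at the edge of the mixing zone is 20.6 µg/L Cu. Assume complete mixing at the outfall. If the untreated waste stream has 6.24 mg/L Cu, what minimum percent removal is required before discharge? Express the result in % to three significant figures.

67.0 ML/d = 0.7755 m³/s.
3.27 µg/L = 0.00327 mg/L.
20.6 µg/L = 0.0206 mg/L.
Mass balance: 0.0206·93.78 = 0.7755·Cₑ + 93·0.00327.
Cₑ = (1.932 − 0.3041) / 0.7755 = 2.099 mg/L.
Required removal = 1 − 2.099/6.24 = 66.36 %.

66.4 %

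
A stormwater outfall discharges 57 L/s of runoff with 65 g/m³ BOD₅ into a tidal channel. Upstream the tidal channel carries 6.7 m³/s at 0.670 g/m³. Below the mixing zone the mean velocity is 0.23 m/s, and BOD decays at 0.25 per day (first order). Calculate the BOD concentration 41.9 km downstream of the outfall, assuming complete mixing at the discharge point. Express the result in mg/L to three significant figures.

0.716 mg/L

57 L/s = 0.057 m³/s.
After complete mixing, C₀ = (0.057·65 + 6.7·0.67) / 6.757 = 1.213 mg/L.
Travel time t = 4.19e+04 m / 0.23 m/s = 1.822e+05 s = 2.108 d.
C = 1.213·exp(−0.25·2.108) = 1.213·0.5903 = 0.7158 mg/L.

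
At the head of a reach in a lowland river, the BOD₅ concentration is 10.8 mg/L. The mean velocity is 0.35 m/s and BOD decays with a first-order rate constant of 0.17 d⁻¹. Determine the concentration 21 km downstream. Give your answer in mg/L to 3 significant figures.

Travel time t = 21 km / 0.35 m/s = 2.1e+04/0.35 = 6e+04 s = 0.6944 d.
First-order decay: C = 10.8·exp(−0.17·0.6944) = 10.8·0.8886 = 9.597 mg/L.

9.60 mg/L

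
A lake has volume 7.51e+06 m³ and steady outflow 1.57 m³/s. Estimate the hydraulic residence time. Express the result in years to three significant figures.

0.152 yr

Q = 1.57 m³/s × 3.156e+07 s/yr = 4.955e+07 m³/yr.
Hydraulic residence time τ = V/Q = 7.51e+06/4.955e+07 = 0.1516 yr.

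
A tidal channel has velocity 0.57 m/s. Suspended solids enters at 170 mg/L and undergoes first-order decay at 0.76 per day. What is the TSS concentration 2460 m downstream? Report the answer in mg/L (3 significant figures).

164 mg/L

Travel time t = 2460 m / 0.57 m/s = 2460/0.57 = 4316 s = 0.04995 d.
First-order decay: C = 170·exp(−0.76·0.04995) = 170·0.9627 = 163.7 mg/L.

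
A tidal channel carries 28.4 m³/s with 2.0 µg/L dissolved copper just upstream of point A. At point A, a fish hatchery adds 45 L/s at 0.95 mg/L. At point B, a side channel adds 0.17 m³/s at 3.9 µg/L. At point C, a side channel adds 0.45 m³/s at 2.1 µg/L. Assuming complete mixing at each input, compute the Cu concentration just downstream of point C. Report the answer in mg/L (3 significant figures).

2.0 µg/L = 0.002 mg/L.
45 L/s = 0.045 m³/s.
After input A: C = (28.4·0.002 + 0.045·0.95) / 28.45 = 0.0035 mg/L.
3.9 µg/L = 0.0039 mg/L.
After input B: C = (28.45·0.0035 + 0.17·0.0039) / 28.62 = 0.003502 mg/L.
2.1 µg/L = 0.0021 mg/L.
After input C: C = (28.62·0.003502 + 0.45·0.0021) / 29.07 = 0.00348 mg/L.

0.00348 mg/L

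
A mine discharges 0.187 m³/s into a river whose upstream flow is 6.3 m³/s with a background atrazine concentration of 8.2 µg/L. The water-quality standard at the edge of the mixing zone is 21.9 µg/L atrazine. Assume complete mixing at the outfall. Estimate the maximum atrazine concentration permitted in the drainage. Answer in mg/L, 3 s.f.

8.2 µg/L = 0.0082 mg/L.
21.9 µg/L = 0.0219 mg/L.
Mass balance: 0.0219·6.487 = 0.187·Cₑ + 6.3·0.0082.
Cₑ = (0.1421 − 0.05166) / 0.187 = 0.4835 mg/L.

0.483 mg/L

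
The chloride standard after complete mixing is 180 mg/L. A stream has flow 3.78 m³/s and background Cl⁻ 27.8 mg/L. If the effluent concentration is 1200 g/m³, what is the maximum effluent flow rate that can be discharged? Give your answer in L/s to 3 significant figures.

Mass balance at complete mixing: C_std·(Q_w + Q_r) = Q_w·C_e + Q_r·C_b.
Rearranging, Q_w = Q_r·(C_std − C_b)/(C_e − C_std) = 3.78·(180 − 27.8) / (1200 − 180) = 0.564 m³/s.
= 564 L/s.

564 L/s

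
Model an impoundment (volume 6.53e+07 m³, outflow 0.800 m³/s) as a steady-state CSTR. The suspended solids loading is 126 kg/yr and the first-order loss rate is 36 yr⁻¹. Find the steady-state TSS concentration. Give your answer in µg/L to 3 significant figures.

Outflow Q = 0.800 m³/s × 3.156e+07 s/yr = 2.525e+07 m³/yr.
Steady-state CSTR mass balance: W = Q·C + k·V·C, so C = W/(Q + kV).
Q + kV = 2.525e+07 + 36·6.53e+07 = 2.376e+09 m³/yr.
C = 126/2.376e+09 = 5.303e-08 kg/m³ = 5.303e-05 mg/L = 0.05303 µg/L.

0.0530 µg/L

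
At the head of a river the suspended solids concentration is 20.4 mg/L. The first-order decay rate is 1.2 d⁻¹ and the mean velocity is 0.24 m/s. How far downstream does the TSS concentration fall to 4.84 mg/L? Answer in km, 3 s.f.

From C = C₀·e^(−kt), t = ln(C₀/C)/k = ln(20.4/4.84)/1.2 = 1.439/1.2 = 1.199 d.
Distance = v·t = 0.24 m/s × 1.036e+05 s = 2.486e+04 m = 24.86 km.

24.9 km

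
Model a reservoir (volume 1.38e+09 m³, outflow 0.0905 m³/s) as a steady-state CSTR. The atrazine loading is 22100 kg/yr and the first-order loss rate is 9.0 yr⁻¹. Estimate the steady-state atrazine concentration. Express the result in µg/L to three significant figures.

Outflow Q = 0.0905 m³/s × 3.156e+07 s/yr = 2.856e+06 m³/yr.
Steady-state CSTR mass balance: W = Q·C + k·V·C, so C = W/(Q + kV).
Q + kV = 2.856e+06 + 9.0·1.38e+09 = 1.242e+10 m³/yr.
C = 22100/1.242e+10 = 1.779e-06 kg/m³ = 0.001779 mg/L = 1.779 µg/L.

1.78 µg/L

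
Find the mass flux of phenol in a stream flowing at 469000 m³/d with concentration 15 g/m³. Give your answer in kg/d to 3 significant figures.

7040 kg/d

469000 m³/d = 5.428 m³/s.
Mass flux = Q·C = 5.428 m³/s × 15 g/m³ = 81.42 g/s.
= 81.42 g/s × 86.4 = 7035 kg/d.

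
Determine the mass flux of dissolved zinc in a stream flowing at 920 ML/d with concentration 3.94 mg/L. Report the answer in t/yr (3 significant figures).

1320 t/yr

920 ML/d = 10.65 m³/s.
Mass flux = Q·C = 10.65 m³/s × 3.94 g/m³ = 41.95 g/s.
= 41.95 g/s × 31.56 = 1324 t/yr.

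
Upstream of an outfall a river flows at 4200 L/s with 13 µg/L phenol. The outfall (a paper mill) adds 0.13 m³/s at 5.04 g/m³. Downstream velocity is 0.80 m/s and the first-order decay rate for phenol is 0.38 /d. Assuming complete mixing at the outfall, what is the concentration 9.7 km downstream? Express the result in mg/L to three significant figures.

0.155 mg/L

4200 L/s = 4.2 m³/s.
13 µg/L = 0.013 mg/L.
After complete mixing, C₀ = (0.13·5.04 + 4.2·0.013) / 4.33 = 0.1639 mg/L.
Travel time t = 9700 m / 0.80 m/s = 1.212e+04 s = 0.1403 d.
C = 0.1639·exp(−0.38·0.1403) = 0.1639·0.9481 = 0.1554 mg/L.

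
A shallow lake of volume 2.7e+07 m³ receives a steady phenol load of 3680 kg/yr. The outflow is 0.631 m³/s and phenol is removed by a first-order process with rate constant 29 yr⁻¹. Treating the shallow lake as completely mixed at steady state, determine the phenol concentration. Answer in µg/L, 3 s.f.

Outflow Q = 0.631 m³/s × 3.156e+07 s/yr = 1.991e+07 m³/yr.
Steady-state CSTR mass balance: W = Q·C + k·V·C, so C = W/(Q + kV).
Q + kV = 1.991e+07 + 29·2.7e+07 = 8.029e+08 m³/yr.
C = 3680/8.029e+08 = 4.583e-06 kg/m³ = 0.004583 mg/L = 4.583 µg/L.

4.58 µg/L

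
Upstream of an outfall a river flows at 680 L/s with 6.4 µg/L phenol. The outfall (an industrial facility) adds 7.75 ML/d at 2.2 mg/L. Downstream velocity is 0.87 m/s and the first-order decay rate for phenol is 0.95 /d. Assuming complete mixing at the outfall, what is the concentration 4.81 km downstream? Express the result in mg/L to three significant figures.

7.75 ML/d = 0.0897 m³/s.
680 L/s = 0.68 m³/s.
6.4 µg/L = 0.0064 mg/L.
After complete mixing, C₀ = (0.0897·2.2 + 0.68·0.0064) / 0.7697 = 0.262 mg/L.
Travel time t = 4810 m / 0.87 m/s = 5529 s = 0.06399 d.
C = 0.262·exp(−0.95·0.06399) = 0.262·0.941 = 0.2466 mg/L.

0.247 mg/L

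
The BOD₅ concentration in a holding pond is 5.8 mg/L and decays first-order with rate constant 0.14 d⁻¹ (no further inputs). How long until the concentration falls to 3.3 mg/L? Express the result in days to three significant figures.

4.03 d

t = ln(C₀/C)/k = ln(5.8/3.3)/0.14 = 0.5639/0.14 = 4.028 d.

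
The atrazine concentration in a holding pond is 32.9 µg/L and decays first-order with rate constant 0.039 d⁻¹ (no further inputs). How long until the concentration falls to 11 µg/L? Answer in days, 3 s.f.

t = ln(C₀/C)/k = ln(32.9/11)/0.039 = 1.096/0.039 = 28.09 d.

28.1 d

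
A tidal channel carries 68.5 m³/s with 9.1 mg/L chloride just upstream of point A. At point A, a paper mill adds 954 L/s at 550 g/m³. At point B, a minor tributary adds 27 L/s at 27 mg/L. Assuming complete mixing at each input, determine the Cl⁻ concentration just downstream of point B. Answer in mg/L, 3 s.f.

16.5 mg/L

954 L/s = 0.954 m³/s.
After input A: C = (68.5·9.1 + 0.954·550) / 69.45 = 16.53 mg/L.
27 L/s = 0.027 m³/s.
After input B: C = (69.45·16.53 + 0.027·27) / 69.48 = 16.53 mg/L.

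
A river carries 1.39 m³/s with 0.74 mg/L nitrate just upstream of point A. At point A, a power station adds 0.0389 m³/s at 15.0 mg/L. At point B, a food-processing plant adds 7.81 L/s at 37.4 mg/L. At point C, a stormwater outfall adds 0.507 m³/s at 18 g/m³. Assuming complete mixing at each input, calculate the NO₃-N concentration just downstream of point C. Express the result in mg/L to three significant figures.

5.67 mg/L

After input A: C = (1.39·0.74 + 0.0389·15) / 1.429 = 1.128 mg/L.
7.81 L/s = 0.00781 m³/s.
After input B: C = (1.429·1.128 + 0.00781·37.4) / 1.437 = 1.325 mg/L.
After input C: C = (1.437·1.325 + 0.507·18) / 1.944 = 5.675 mg/L.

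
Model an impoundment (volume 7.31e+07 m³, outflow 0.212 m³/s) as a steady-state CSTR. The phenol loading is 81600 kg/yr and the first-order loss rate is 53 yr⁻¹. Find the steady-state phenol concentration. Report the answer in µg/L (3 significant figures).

21.0 µg/L

Outflow Q = 0.212 m³/s × 3.156e+07 s/yr = 6.69e+06 m³/yr.
Steady-state CSTR mass balance: W = Q·C + k·V·C, so C = W/(Q + kV).
Q + kV = 6.69e+06 + 53·7.31e+07 = 3.881e+09 m³/yr.
C = 81600/3.881e+09 = 2.103e-05 kg/m³ = 0.02103 mg/L = 21.03 µg/L.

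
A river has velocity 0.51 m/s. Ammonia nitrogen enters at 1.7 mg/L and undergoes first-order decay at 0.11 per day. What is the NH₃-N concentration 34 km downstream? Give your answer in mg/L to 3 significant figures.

1.56 mg/L

Travel time t = 34 km / 0.51 m/s = 3.4e+04/0.51 = 6.667e+04 s = 0.7716 d.
First-order decay: C = 1.7·exp(−0.11·0.7716) = 1.7·0.9186 = 1.562 mg/L.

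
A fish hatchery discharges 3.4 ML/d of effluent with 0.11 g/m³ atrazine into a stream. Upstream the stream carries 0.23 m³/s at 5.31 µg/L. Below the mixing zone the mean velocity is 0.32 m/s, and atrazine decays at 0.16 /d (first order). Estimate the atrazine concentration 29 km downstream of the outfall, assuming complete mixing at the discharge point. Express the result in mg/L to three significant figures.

0.0174 mg/L

3.4 ML/d = 0.03935 m³/s.
5.31 µg/L = 0.00531 mg/L.
After complete mixing, C₀ = (0.03935·0.11 + 0.23·0.00531) / 0.2694 = 0.02061 mg/L.
Travel time t = 2.9e+04 m / 0.32 m/s = 9.062e+04 s = 1.049 d.
C = 0.02061·exp(−0.16·1.049) = 0.02061·0.8455 = 0.01742 mg/L.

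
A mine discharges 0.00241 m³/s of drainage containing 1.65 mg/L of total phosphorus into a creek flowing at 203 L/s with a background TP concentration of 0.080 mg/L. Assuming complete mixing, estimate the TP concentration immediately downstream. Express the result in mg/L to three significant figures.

203 L/s = 0.203 m³/s.
Conservation of mass across the mixing zone: C = (0.00241·1.65 + 0.203·0.08) / (0.00241 + 0.203) = 0.02022/0.2054 = 0.09842 mg/L.

0.0984 mg/L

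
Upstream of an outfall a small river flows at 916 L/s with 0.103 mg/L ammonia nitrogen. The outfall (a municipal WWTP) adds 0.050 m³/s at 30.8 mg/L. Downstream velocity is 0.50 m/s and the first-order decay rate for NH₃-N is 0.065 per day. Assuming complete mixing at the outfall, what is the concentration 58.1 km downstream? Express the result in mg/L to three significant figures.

916 L/s = 0.916 m³/s.
After complete mixing, C₀ = (0.05·30.8 + 0.916·0.103) / 0.966 = 1.692 mg/L.
Travel time t = 5.81e+04 m / 0.50 m/s = 1.162e+05 s = 1.345 d.
C = 1.692·exp(−0.065·1.345) = 1.692·0.9163 = 1.55 mg/L.

1.55 mg/L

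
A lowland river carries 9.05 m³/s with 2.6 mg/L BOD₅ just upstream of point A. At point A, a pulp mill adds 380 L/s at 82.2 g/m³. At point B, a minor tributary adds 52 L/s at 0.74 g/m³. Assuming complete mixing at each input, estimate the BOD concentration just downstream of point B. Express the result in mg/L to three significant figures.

380 L/s = 0.38 m³/s.
After input A: C = (9.05·2.6 + 0.38·82.2) / 9.43 = 5.808 mg/L.
52 L/s = 0.052 m³/s.
After input B: C = (9.43·5.808 + 0.052·0.74) / 9.482 = 5.78 mg/L.

5.78 mg/L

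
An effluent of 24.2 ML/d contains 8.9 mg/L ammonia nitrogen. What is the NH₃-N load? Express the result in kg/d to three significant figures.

24.2 ML/d = 0.2801 m³/s.
Mass flux = Q·C = 0.2801 m³/s × 8.9 g/m³ = 2.493 g/s.
= 2.493 g/s × 86.4 = 215.4 kg/d.

215 kg/d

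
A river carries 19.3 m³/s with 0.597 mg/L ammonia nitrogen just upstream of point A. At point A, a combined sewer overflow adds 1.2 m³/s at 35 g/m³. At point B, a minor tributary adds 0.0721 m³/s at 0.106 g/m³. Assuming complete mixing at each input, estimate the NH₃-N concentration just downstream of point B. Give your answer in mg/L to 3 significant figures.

2.60 mg/L

After input A: C = (19.3·0.597 + 1.2·35) / 20.5 = 2.611 mg/L.
After input B: C = (20.5·2.611 + 0.0721·0.106) / 20.57 = 2.602 mg/L.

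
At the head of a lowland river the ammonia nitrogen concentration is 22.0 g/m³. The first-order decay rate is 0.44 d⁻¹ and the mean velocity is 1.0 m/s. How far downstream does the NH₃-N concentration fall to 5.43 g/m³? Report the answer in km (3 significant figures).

275 km

From C = C₀·e^(−kt), t = ln(C₀/C)/k = ln(22.0/5.43)/0.44 = 1.399/0.44 = 3.18 d.
Distance = v·t = 1.0 m/s × 2.747e+05 s = 2.747e+05 m = 274.7 km.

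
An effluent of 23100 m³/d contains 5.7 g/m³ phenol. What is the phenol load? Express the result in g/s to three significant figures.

1.52 g/s

23100 m³/d = 0.2674 m³/s.
Mass flux = Q·C = 0.2674 m³/s × 5.7 g/m³ = 1.524 g/s.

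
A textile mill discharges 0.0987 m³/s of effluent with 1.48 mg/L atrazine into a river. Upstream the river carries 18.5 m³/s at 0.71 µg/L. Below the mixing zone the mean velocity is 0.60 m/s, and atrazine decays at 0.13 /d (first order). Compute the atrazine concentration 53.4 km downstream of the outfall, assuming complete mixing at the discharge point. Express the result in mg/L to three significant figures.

0.71 µg/L = 0.00071 mg/L.
After complete mixing, C₀ = (0.0987·1.48 + 18.5·0.00071) / 18.6 = 0.00856 mg/L.
Travel time t = 5.34e+04 m / 0.60 m/s = 8.9e+04 s = 1.03 d.
C = 0.00856·exp(−0.13·1.03) = 0.00856·0.8747 = 0.007487 mg/L.

0.00749 mg/L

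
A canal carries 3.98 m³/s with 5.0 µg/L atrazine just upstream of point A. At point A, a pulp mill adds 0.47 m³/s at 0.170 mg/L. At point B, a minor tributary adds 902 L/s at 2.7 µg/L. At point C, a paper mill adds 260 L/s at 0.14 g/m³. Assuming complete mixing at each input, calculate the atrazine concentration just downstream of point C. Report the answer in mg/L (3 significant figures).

0.0247 mg/L

5.0 µg/L = 0.005 mg/L.
After input A: C = (3.98·0.005 + 0.47·0.17) / 4.45 = 0.02243 mg/L.
902 L/s = 0.902 m³/s.
2.7 µg/L = 0.0027 mg/L.
After input B: C = (4.45·0.02243 + 0.902·0.0027) / 5.352 = 0.0191 mg/L.
260 L/s = 0.26 m³/s.
After input C: C = (5.352·0.0191 + 0.26·0.14) / 5.612 = 0.0247 mg/L.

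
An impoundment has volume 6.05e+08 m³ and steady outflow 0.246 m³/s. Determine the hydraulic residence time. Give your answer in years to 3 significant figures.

Q = 0.246 m³/s × 3.156e+07 s/yr = 7.763e+06 m³/yr.
Hydraulic residence time τ = V/Q = 6.05e+08/7.763e+06 = 77.93 yr.

77.9 yr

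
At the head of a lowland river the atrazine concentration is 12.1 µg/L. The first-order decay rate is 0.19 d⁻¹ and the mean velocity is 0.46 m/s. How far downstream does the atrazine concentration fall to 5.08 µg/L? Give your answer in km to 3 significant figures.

182 km

From C = C₀·e^(−kt), t = ln(C₀/C)/k = ln(12.1/5.08)/0.19 = 0.8679/0.19 = 4.568 d.
Distance = v·t = 0.46 m/s × 3.947e+05 s = 1.815e+05 m = 181.5 km.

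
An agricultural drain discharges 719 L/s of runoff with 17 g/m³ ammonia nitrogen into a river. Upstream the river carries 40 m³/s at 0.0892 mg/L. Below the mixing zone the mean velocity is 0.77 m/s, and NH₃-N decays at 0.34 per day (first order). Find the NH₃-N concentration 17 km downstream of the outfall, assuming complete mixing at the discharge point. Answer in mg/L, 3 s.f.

0.356 mg/L

719 L/s = 0.719 m³/s.
After complete mixing, C₀ = (0.719·17 + 40·0.0892) / 40.72 = 0.3878 mg/L.
Travel time t = 1.7e+04 m / 0.77 m/s = 2.208e+04 s = 0.2555 d.
C = 0.3878·exp(−0.34·0.2555) = 0.3878·0.9168 = 0.3555 mg/L.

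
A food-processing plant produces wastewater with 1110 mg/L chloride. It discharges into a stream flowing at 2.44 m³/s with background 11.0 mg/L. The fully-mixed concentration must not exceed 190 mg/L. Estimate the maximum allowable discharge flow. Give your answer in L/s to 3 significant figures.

Mass balance at complete mixing: C_std·(Q_w + Q_r) = Q_w·C_e + Q_r·C_b.
Rearranging, Q_w = Q_r·(C_std − C_b)/(C_e − C_std) = 2.44·(190 − 11) / (1110 − 190) = 0.4747 m³/s.
= 474.7 L/s.

475 L/s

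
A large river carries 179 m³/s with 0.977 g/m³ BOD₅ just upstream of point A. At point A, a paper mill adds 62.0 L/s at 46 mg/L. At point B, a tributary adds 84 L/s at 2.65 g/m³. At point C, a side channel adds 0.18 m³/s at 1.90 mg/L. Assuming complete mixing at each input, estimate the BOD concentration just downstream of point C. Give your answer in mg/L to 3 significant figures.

62.0 L/s = 0.062 m³/s.
After input A: C = (179·0.977 + 0.062·46) / 179.1 = 0.9926 mg/L.
84 L/s = 0.084 m³/s.
After input B: C = (179.1·0.9926 + 0.084·2.65) / 179.1 = 0.9934 mg/L.
After input C: C = (179.1·0.9934 + 0.18·1.9) / 179.3 = 0.9943 mg/L.

0.994 mg/L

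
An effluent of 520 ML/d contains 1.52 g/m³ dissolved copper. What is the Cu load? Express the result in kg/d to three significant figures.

520 ML/d = 6.019 m³/s.
Mass flux = Q·C = 6.019 m³/s × 1.52 g/m³ = 9.148 g/s.
= 9.148 g/s × 86.4 = 790.4 kg/d.

790 kg/d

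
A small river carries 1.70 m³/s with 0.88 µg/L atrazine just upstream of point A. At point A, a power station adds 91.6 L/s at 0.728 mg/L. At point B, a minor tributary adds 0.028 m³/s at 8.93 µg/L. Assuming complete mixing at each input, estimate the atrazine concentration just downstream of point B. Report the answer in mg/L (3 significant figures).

0.0376 mg/L

0.88 µg/L = 0.00088 mg/L.
91.6 L/s = 0.0916 m³/s.
After input A: C = (1.7·0.00088 + 0.0916·0.728) / 1.792 = 0.03806 mg/L.
8.93 µg/L = 0.00893 mg/L.
After input B: C = (1.792·0.03806 + 0.028·0.00893) / 1.82 = 0.03761 mg/L.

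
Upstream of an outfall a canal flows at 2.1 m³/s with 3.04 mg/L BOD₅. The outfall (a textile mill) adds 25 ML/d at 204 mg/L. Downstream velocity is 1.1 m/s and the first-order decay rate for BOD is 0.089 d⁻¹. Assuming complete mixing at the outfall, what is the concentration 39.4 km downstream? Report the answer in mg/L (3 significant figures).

25 ML/d = 0.2894 m³/s.
After complete mixing, C₀ = (0.2894·204 + 2.1·3.04) / 2.389 = 27.38 mg/L.
Travel time t = 3.94e+04 m / 1.1 m/s = 3.582e+04 s = 0.4146 d.
C = 27.38·exp(−0.089·0.4146) = 27.38·0.9638 = 26.38 mg/L.

26.4 mg/L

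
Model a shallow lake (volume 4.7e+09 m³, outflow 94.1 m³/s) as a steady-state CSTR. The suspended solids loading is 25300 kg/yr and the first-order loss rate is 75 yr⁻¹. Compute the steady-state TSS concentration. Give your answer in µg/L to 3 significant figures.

0.0712 µg/L

Outflow Q = 94.1 m³/s × 3.156e+07 s/yr = 2.97e+09 m³/yr.
Steady-state CSTR mass balance: W = Q·C + k·V·C, so C = W/(Q + kV).
Q + kV = 2.97e+09 + 75·4.7e+09 = 3.555e+11 m³/yr.
C = 25300/3.555e+11 = 7.117e-08 kg/m³ = 7.117e-05 mg/L = 0.07117 µg/L.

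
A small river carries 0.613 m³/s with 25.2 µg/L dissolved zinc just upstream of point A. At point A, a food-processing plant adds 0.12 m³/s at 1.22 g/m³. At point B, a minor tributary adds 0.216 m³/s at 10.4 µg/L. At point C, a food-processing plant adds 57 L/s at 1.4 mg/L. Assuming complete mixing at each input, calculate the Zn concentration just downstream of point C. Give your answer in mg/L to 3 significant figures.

0.242 mg/L

25.2 µg/L = 0.0252 mg/L.
After input A: C = (0.613·0.0252 + 0.12·1.22) / 0.733 = 0.2208 mg/L.
10.4 µg/L = 0.0104 mg/L.
After input B: C = (0.733·0.2208 + 0.216·0.0104) / 0.949 = 0.1729 mg/L.
57 L/s = 0.057 m³/s.
After input C: C = (0.949·0.1729 + 0.057·1.4) / 1.006 = 0.2424 mg/L.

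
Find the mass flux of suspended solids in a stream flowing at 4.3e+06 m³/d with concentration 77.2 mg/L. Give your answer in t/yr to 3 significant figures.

4.3e+06 m³/d = 49.77 m³/s.
Mass flux = Q·C = 49.77 m³/s × 77.2 g/m³ = 3842 g/s.
= 3842 g/s × 31.56 = 1.212e+05 t/yr.

121000 t/yr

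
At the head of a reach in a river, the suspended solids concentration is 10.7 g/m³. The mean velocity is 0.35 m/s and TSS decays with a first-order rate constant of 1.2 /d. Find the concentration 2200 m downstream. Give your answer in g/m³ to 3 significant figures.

9.81 g/m³

Travel time t = 2200 m / 0.35 m/s = 2200/0.35 = 6286 s = 0.07275 d.
First-order decay: C = 10.7·exp(−1.2·0.07275) = 10.7·0.9164 = 9.805 g/m³.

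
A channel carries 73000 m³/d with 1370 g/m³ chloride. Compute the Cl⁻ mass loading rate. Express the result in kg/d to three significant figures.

73000 m³/d = 0.8449 m³/s.
Mass flux = Q·C = 0.8449 m³/s × 1370 g/m³ = 1158 g/s.
= 1158 g/s × 86.4 = 1e+05 kg/d.

100000 kg/d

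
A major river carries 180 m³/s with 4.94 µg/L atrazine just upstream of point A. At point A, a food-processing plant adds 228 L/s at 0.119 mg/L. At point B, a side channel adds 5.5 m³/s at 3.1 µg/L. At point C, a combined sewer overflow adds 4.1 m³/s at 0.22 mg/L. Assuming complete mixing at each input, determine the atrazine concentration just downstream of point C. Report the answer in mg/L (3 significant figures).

0.00967 mg/L

4.94 µg/L = 0.00494 mg/L.
228 L/s = 0.228 m³/s.
After input A: C = (180·0.00494 + 0.228·0.119) / 180.2 = 0.005084 mg/L.
3.1 µg/L = 0.0031 mg/L.
After input B: C = (180.2·0.005084 + 5.5·0.0031) / 185.7 = 0.005026 mg/L.
After input C: C = (185.7·0.005026 + 4.1·0.22) / 189.8 = 0.009669 mg/L.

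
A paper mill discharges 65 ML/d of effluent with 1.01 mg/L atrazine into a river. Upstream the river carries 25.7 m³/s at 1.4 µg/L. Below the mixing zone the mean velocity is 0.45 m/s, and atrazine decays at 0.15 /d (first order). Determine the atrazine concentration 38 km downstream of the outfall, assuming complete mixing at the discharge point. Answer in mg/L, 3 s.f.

0.0260 mg/L

65 ML/d = 0.7523 m³/s.
1.4 µg/L = 0.0014 mg/L.
After complete mixing, C₀ = (0.7523·1.01 + 25.7·0.0014) / 26.45 = 0.03009 mg/L.
Travel time t = 3.8e+04 m / 0.45 m/s = 8.444e+04 s = 0.9774 d.
C = 0.03009·exp(−0.15·0.9774) = 0.03009·0.8636 = 0.02598 mg/L.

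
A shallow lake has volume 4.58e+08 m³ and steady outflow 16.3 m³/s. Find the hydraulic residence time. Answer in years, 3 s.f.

Q = 16.3 m³/s × 3.156e+07 s/yr = 5.144e+08 m³/yr.
Hydraulic residence time τ = V/Q = 4.58e+08/5.144e+08 = 0.8904 yr.

0.890 yr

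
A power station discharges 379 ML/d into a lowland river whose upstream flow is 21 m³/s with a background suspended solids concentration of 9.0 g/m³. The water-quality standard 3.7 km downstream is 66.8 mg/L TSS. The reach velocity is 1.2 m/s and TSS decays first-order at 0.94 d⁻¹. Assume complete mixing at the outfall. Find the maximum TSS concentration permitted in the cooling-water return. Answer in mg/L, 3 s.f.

379 ML/d = 4.387 m³/s.
Travel time to the compliance point: t = 3700/1.2 = 3083 s = 0.03569 d; decay factor exp(−0.94·0.03569) = 0.967.
So the concentration just after mixing may be at most 66.8/0.967 = 69.08 mg/L.
Mass balance: 69.08·25.39 = 4.387·Cₑ + 21·9.
Cₑ = (1754 − 189) / 4.387 = 356.7 mg/L.

357 mg/L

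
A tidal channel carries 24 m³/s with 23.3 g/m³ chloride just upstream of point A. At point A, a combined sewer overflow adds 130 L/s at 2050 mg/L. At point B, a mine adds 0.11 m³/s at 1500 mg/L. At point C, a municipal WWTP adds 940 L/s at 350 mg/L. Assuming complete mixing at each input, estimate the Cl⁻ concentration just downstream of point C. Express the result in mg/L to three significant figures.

130 L/s = 0.13 m³/s.
After input A: C = (24·23.3 + 0.13·2050) / 24.13 = 34.22 mg/L.
After input B: C = (24.13·34.22 + 0.11·1500) / 24.24 = 40.87 mg/L.
940 L/s = 0.94 m³/s.
After input C: C = (24.24·40.87 + 0.94·350) / 25.18 = 52.41 mg/L.

52.4 mg/L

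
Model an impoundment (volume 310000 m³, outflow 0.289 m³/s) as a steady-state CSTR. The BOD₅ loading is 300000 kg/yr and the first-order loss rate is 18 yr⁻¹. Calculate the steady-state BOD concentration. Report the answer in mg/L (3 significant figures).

Outflow Q = 0.289 m³/s × 3.156e+07 s/yr = 9.12e+06 m³/yr.
Steady-state CSTR mass balance: W = Q·C + k·V·C, so C = W/(Q + kV).
Q + kV = 9.12e+06 + 18·310000 = 1.47e+07 m³/yr.
C = 300000/1.47e+07 = 0.02041 kg/m³ = 20.41 mg/L.

20.4 mg/L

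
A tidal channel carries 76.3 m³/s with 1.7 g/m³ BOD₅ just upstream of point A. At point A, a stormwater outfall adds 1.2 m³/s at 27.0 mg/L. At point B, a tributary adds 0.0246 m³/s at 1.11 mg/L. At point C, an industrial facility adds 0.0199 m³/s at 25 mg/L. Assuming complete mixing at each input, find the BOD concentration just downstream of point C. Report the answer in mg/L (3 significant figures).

2.10 mg/L

After input A: C = (76.3·1.7 + 1.2·27) / 77.5 = 2.092 mg/L.
After input B: C = (77.5·2.092 + 0.0246·1.11) / 77.52 = 2.091 mg/L.
After input C: C = (77.52·2.091 + 0.0199·25) / 77.54 = 2.097 mg/L.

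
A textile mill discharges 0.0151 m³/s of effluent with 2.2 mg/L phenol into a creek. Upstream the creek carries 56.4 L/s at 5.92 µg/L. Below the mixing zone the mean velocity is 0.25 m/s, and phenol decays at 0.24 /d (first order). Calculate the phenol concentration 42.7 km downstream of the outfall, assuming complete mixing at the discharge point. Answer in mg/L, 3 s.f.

0.292 mg/L

56.4 L/s = 0.0564 m³/s.
5.92 µg/L = 0.00592 mg/L.
After complete mixing, C₀ = (0.0151·2.2 + 0.0564·0.00592) / 0.0715 = 0.4693 mg/L.
Travel time t = 4.27e+04 m / 0.25 m/s = 1.708e+05 s = 1.977 d.
C = 0.4693·exp(−0.24·1.977) = 0.4693·0.6222 = 0.292 mg/L.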